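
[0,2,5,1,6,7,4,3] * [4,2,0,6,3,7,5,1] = [4,0,7,2,5,1,3,6]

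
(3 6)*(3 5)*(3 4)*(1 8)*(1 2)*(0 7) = (0 7)(1 8 2)(3 6 5 4)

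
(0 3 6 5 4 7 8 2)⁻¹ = (0 2 8 7 4 5 6 3)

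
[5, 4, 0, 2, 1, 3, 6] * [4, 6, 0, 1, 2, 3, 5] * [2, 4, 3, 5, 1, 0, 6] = [5, 3, 1, 2, 6, 4, 0]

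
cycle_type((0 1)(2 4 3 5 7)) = 2.5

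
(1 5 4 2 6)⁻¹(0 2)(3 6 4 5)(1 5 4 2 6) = (0 6)(1 2 4 3)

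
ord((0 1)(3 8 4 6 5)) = 10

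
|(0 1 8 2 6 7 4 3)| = 8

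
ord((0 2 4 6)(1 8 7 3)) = 4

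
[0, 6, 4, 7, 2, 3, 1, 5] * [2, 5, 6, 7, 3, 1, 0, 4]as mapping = [0→2, 1→0, 2→3, 3→4, 4→6, 5→7, 6→5, 7→1]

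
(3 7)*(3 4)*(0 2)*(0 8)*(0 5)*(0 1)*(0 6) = (0 2 8 5 1 6)(3 7 4)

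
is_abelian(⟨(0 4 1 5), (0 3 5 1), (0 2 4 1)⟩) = no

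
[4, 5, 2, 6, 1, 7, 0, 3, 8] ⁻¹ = [6, 4, 2, 7, 0, 1, 3, 5, 8] 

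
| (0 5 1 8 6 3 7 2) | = 8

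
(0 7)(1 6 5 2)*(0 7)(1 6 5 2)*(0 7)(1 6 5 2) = (0 7)(1 2 5 6)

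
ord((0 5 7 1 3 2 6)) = 7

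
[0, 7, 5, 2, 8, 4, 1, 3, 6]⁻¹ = [0, 6, 3, 7, 5, 2, 8, 1, 4]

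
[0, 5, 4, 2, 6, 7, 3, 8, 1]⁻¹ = [0, 8, 3, 6, 2, 1, 4, 5, 7]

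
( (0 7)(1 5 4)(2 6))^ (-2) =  (1 5 4)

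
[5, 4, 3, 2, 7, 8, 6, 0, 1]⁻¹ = [7, 8, 3, 2, 1, 0, 6, 4, 5]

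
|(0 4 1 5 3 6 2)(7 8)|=14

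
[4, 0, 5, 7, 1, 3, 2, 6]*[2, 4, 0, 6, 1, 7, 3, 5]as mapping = [0→1, 1→2, 2→7, 3→5, 4→4, 5→6, 6→0, 7→3]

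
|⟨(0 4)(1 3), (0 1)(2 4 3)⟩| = 120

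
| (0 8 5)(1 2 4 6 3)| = 15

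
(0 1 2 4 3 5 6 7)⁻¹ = (0 7 6 5 3 4 2 1)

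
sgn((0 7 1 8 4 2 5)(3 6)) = -1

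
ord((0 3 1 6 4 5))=6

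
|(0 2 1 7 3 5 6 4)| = 8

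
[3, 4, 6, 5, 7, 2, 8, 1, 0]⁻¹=[8, 7, 5, 0, 1, 3, 2, 4, 6]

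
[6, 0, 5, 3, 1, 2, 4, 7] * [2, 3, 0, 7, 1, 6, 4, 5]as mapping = [0→4, 1→2, 2→6, 3→7, 4→3, 5→0, 6→1, 7→5]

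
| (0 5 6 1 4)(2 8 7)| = 15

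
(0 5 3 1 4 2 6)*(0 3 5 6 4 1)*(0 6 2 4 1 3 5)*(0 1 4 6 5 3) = (0 2 4 6 3 5 1)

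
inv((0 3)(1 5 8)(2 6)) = (0 3)(1 8 5)(2 6)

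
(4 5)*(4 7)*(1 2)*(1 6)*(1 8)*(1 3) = (1 2 6 8 3)(4 5 7)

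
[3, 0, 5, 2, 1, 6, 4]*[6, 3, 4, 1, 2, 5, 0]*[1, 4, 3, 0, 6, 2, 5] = [4, 5, 2, 6, 0, 1, 3]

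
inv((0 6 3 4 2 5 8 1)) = (0 1 8 5 2 4 3 6)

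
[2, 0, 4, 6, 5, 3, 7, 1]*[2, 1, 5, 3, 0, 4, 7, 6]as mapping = [0→5, 1→2, 2→0, 3→7, 4→4, 5→3, 6→6, 7→1]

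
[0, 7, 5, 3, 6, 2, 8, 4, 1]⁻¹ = [0, 8, 5, 3, 7, 2, 4, 1, 6]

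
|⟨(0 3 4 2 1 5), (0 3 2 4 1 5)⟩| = 720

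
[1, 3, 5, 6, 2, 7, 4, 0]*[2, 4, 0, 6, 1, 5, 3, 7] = [4, 6, 5, 3, 0, 7, 1, 2]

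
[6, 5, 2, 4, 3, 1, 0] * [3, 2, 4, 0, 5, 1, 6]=[6, 1, 4, 5, 0, 2, 3]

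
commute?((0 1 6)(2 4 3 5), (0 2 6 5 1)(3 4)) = no:(0 1 6)(2 4 3 5) * (0 2 6 5 1)(3 4) = (1 5 6 2 3), (0 2 6 5 1)(3 4) * (0 1 6)(2 4 3 5) = (0 4 5 6 2)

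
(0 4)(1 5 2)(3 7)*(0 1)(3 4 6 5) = (0 6 5 2)(1 3 7 4)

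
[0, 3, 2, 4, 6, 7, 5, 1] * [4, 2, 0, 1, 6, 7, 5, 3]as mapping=[0→4, 1→1, 2→0, 3→6, 4→5, 5→3, 6→7, 7→2]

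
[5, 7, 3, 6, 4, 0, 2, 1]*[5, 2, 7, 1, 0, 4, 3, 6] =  [4, 6, 1, 3, 0, 5, 7, 2]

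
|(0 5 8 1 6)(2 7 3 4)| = 20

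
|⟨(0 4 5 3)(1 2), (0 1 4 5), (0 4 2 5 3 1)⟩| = 720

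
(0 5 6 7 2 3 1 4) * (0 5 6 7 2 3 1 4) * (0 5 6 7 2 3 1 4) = (0 7 1 5 2 4 6 3)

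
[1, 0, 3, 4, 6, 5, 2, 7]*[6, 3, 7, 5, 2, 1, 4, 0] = [3, 6, 5, 2, 4, 1, 7, 0]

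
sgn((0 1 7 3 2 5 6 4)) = -1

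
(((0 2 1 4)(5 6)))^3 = (0 4 1 2)(5 6)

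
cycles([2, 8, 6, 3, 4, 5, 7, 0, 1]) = (0 2 6 7)(1 8)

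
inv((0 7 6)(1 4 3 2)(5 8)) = (0 6 7)(1 2 3 4)(5 8)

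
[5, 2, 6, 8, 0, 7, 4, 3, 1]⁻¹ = [4, 8, 1, 7, 6, 0, 2, 5, 3]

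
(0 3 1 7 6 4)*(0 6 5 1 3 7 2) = (0 7 5 1 2)(4 6)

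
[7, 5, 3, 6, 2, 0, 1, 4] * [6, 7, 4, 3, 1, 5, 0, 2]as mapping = [0→2, 1→5, 2→3, 3→0, 4→4, 5→6, 6→7, 7→1]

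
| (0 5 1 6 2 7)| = 6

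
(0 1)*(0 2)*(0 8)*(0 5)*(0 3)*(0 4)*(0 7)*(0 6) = (0 1 2 8 5 3 4 7 6)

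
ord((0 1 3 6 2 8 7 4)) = 8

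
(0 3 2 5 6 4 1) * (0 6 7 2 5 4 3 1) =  (0 1 6 3 5 7 2 4)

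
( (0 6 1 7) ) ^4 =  () 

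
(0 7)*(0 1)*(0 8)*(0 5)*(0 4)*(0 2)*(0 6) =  (0 7 1 8 5 4 2 6)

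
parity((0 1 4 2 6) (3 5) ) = odd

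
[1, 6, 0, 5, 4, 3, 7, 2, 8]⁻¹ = [2, 0, 7, 5, 4, 3, 1, 6, 8]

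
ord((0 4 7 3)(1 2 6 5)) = 4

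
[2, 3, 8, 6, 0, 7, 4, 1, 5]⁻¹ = [4, 7, 0, 1, 6, 8, 3, 5, 2]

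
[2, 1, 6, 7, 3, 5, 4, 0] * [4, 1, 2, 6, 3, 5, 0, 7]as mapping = [0→2, 1→1, 2→0, 3→7, 4→6, 5→5, 6→3, 7→4]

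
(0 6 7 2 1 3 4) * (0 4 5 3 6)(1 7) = (1 6)(2 7)(3 5)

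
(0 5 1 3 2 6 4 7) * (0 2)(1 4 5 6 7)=(0 6 5 4 1 3)(2 7)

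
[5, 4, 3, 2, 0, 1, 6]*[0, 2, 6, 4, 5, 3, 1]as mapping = [0→3, 1→5, 2→4, 3→6, 4→0, 5→2, 6→1]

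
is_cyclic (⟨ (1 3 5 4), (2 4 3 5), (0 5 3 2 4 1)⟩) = no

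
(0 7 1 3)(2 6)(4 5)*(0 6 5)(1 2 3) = (0 7 2 5 4)(3 6)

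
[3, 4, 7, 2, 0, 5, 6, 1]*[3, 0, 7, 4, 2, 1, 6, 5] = [4, 2, 5, 7, 3, 1, 6, 0]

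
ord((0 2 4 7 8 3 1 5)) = 8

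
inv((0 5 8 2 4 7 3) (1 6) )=(0 3 7 4 2 8 5) (1 6) 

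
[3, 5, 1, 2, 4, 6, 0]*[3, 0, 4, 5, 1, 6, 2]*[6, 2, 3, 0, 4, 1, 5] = [1, 5, 6, 4, 2, 3, 0]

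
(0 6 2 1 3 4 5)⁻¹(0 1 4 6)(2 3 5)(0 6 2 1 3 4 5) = (0 1 4)(2 6 3 5)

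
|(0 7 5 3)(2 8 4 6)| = 4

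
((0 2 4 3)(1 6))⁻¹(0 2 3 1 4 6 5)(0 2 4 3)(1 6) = (0 6 3 1 5 2 4)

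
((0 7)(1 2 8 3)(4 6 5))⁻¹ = (0 7)(1 3 8 2)(4 5 6)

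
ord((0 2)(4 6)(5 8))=2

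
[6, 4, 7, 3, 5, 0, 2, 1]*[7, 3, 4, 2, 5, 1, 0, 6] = [0, 5, 6, 2, 1, 7, 4, 3]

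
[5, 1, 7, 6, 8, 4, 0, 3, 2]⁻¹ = [6, 1, 8, 7, 5, 0, 3, 2, 4]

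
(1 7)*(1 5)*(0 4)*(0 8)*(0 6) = (0 4 8 6)(1 7 5)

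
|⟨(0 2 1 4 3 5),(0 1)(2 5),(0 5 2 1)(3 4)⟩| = 720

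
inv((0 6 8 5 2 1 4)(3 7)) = (0 4 1 2 5 8 6)(3 7)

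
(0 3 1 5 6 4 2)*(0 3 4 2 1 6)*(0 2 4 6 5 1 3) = (0 6 4 3 5 2) 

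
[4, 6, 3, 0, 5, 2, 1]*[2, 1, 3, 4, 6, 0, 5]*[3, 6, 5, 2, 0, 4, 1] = [1, 4, 0, 5, 3, 2, 6]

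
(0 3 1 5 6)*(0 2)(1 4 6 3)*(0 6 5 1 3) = (0 3 4 5)(2 6)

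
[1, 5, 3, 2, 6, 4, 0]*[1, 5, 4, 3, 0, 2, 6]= [5, 2, 3, 4, 6, 0, 1]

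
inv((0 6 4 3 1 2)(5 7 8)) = (0 2 1 3 4 6)(5 8 7)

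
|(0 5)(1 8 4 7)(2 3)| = 4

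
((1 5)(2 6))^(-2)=()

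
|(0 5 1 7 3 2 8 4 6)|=9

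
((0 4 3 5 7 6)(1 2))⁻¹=(0 6 7 5 3 4)(1 2)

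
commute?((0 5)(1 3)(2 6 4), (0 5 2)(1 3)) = no:(0 5)(1 3)(2 6 4)*(0 5 2)(1 3) = (0 2 6 4), (0 5 2)(1 3)*(0 5)(1 3)(2 6 4) = (2 5 6 4)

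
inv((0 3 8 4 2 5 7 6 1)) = (0 1 6 7 5 2 4 8 3)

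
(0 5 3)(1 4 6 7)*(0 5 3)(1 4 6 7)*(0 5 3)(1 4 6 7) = (1 7 6 4)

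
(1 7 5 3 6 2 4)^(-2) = (1 2 3 7 4 6 5)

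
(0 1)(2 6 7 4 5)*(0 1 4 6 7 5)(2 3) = (0 4)(2 7 6 5 3)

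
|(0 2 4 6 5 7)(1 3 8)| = 6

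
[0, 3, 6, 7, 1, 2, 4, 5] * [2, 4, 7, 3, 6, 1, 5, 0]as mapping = [0→2, 1→3, 2→5, 3→0, 4→4, 5→7, 6→6, 7→1]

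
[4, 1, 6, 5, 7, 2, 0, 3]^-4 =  [3, 1, 4, 6, 5, 0, 7, 2]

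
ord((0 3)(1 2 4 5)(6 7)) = 4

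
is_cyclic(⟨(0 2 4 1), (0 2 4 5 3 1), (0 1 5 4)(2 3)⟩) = no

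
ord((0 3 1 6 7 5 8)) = 7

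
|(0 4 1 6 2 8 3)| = 7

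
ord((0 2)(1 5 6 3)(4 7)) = 4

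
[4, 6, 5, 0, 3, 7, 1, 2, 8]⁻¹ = [3, 6, 7, 4, 0, 2, 1, 5, 8]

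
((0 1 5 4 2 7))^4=(0 2 5)(1 7 4)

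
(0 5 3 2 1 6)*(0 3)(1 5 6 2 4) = (0 6 3 4 1 2 5)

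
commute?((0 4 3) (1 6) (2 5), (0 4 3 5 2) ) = no:(0 4 3) (1 6) (2 5) * (0 4 3 5 2) = (0 3 4 5) (1 6), (0 4 3 5 2) * (0 4 3) (1 6) (2 5) = (0 3 2 4) (1 6) 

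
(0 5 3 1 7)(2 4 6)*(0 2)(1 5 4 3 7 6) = (0 4 1 6)(2 3 5 7)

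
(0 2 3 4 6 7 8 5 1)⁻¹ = (0 1 5 8 7 6 4 3 2)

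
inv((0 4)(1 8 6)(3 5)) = (0 4)(1 6 8)(3 5)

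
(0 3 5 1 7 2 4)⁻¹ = (0 4 2 7 1 5 3)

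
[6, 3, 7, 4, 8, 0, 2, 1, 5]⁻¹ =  [5, 7, 6, 1, 3, 8, 0, 2, 4]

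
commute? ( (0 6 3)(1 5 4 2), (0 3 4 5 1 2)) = no: (0 6 3)(1 5 4 2)*(0 3 4 5 1 2) = (0 6 4), (0 3 4 5 1 2)*(0 6 3)(1 5 4 2) = (2 6 3)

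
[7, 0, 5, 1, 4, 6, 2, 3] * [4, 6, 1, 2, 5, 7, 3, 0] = [0, 4, 7, 6, 5, 3, 1, 2]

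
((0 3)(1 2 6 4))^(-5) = (0 3)(1 4 6 2)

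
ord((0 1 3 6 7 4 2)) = 7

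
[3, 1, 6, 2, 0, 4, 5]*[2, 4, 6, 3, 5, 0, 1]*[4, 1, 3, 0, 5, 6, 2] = [0, 5, 1, 2, 3, 6, 4]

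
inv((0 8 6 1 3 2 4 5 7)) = (0 7 5 4 2 3 1 6 8)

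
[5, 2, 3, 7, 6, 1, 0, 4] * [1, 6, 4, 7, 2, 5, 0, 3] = [5, 4, 7, 3, 0, 6, 1, 2]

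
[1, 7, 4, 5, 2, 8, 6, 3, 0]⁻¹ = [8, 0, 4, 7, 2, 3, 6, 1, 5]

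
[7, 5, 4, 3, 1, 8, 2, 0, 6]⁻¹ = [7, 4, 6, 3, 2, 1, 8, 0, 5]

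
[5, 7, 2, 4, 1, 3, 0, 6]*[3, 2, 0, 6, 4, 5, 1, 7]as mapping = [0→5, 1→7, 2→0, 3→4, 4→2, 5→6, 6→3, 7→1]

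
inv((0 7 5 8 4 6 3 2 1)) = (0 1 2 3 6 4 8 5 7)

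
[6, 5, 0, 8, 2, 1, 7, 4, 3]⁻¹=[2, 5, 4, 8, 7, 1, 0, 6, 3]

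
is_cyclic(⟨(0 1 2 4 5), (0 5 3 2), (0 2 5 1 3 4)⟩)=no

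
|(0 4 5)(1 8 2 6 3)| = 15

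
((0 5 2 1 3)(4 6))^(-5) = (4 6)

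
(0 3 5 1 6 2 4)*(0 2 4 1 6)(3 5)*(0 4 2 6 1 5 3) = (0 3)(1 4 6 2 5)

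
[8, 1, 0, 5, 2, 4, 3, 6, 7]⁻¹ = [2, 1, 4, 6, 5, 3, 7, 8, 0]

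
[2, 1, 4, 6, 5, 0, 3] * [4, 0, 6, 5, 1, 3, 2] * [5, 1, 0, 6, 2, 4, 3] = [3, 5, 1, 0, 6, 2, 4]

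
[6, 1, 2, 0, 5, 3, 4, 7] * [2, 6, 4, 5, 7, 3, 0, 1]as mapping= [0→0, 1→6, 2→4, 3→2, 4→3, 5→5, 6→7, 7→1]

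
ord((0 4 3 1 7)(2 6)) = 10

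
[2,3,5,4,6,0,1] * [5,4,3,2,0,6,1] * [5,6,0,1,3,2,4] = [1,0,4,5,6,2,3]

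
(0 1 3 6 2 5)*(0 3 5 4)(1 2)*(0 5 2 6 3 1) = (0 6)(1 2 4 5)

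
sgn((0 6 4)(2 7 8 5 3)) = 1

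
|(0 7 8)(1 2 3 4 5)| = 15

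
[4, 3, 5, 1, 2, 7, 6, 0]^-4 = [4, 1, 5, 3, 2, 7, 6, 0]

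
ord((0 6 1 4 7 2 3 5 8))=9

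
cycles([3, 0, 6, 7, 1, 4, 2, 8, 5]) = (0 3 7 8 5 4 1)(2 6)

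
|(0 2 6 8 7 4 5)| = 7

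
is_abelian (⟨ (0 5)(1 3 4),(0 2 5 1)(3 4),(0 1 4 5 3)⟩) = no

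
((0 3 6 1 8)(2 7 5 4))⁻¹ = (0 8 1 6 3)(2 4 5 7)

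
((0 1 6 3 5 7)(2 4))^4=(0 5 6)(1 7 3)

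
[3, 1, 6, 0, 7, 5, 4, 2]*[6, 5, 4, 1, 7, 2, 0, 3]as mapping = [0→1, 1→5, 2→0, 3→6, 4→3, 5→2, 6→7, 7→4]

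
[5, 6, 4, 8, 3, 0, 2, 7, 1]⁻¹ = [5, 8, 6, 4, 2, 0, 1, 7, 3]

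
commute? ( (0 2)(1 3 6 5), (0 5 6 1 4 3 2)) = no: (0 2)(1 3 6 5)*(0 5 6 1 4 3 2) = (1 2 5 4 3), (0 5 6 1 4 3 2)*(0 2)(1 3 6 5) = (0 1 4 6 3)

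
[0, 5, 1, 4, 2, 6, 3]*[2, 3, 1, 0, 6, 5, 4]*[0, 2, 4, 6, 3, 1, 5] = [4, 1, 6, 5, 2, 3, 0]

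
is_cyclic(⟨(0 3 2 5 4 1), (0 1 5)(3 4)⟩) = no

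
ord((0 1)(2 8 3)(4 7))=6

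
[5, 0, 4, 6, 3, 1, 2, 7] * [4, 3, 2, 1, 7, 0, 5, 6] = [0, 4, 7, 5, 1, 3, 2, 6]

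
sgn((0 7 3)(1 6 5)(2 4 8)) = 1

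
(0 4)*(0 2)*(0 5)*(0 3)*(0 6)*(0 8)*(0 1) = (0 4 2 5 3 6 8 1) 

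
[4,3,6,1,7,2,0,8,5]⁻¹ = [6,3,5,1,0,8,2,4,7]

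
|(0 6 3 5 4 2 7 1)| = 8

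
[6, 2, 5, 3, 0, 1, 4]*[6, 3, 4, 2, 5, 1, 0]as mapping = [0→0, 1→4, 2→1, 3→2, 4→6, 5→3, 6→5]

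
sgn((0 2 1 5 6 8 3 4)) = -1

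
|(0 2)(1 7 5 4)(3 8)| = 4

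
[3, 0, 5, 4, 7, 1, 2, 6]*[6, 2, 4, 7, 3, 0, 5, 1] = [7, 6, 0, 3, 1, 2, 4, 5]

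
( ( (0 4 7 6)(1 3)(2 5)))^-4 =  ()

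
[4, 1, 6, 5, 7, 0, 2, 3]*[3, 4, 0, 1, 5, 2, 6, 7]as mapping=[0→5, 1→4, 2→6, 3→2, 4→7, 5→3, 6→0, 7→1]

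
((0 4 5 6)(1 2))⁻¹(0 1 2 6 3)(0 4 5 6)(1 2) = (0 3 4 2 1)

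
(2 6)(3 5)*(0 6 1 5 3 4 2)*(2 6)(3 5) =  (0 2 1 3 5 4 6)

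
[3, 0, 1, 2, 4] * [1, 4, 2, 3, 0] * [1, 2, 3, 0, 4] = [0, 2, 4, 3, 1]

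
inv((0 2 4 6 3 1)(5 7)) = (0 1 3 6 4 2)(5 7)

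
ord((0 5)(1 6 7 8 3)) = 10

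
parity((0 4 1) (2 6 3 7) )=odd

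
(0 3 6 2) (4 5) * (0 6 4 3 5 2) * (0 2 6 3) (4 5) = (0 4 6 2 3 5) 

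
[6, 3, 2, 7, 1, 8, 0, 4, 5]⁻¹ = [6, 4, 2, 1, 7, 8, 0, 3, 5]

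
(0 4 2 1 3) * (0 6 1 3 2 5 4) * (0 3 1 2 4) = (0 3 6 2 1 4 5)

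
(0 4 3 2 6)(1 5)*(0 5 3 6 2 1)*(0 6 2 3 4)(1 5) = (1 4 2 3 5 6)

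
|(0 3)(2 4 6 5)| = 4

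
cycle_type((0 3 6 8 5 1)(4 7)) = 2.6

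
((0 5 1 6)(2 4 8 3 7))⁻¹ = (0 6 1 5)(2 7 3 8 4)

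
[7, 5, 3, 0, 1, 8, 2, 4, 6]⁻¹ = [3, 4, 6, 2, 7, 1, 8, 0, 5]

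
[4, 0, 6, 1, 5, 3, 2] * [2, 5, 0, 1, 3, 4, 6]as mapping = [0→3, 1→2, 2→6, 3→5, 4→4, 5→1, 6→0]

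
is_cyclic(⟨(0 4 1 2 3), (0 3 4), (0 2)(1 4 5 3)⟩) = no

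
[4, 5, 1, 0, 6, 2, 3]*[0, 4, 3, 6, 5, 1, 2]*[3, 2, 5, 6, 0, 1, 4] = [1, 2, 0, 3, 5, 6, 4]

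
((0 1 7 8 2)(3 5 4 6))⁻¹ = (0 2 8 7 1)(3 6 4 5)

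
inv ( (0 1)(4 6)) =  (0 1)(4 6)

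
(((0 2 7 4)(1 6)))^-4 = ()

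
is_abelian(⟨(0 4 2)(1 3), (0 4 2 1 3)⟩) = no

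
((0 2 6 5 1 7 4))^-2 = (0 7 5 2 4 1 6)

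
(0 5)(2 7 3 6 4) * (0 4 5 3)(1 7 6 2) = (0 3 2 6 5 4 1 7)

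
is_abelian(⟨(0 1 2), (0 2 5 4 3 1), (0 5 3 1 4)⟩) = no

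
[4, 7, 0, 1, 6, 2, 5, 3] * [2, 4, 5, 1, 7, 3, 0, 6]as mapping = [0→7, 1→6, 2→2, 3→4, 4→0, 5→5, 6→3, 7→1]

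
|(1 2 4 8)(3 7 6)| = 12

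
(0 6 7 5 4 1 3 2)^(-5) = (0 5 3 6 4 2 7 1)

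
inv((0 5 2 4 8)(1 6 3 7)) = (0 8 4 2 5)(1 7 3 6)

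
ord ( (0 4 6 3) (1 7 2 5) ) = 4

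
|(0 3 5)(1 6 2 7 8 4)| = 6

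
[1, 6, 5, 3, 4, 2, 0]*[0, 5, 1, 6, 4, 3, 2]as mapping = [0→5, 1→2, 2→3, 3→6, 4→4, 5→1, 6→0]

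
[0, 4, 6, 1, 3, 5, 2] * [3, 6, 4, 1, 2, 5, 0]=[3, 2, 0, 6, 1, 5, 4]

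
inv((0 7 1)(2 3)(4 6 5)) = (0 1 7)(2 3)(4 5 6)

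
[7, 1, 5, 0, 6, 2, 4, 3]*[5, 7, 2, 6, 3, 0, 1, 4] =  [4, 7, 0, 5, 1, 2, 3, 6]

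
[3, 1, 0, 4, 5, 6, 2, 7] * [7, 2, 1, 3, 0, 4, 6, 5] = [3, 2, 7, 0, 4, 6, 1, 5]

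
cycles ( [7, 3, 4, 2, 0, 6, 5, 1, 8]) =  (0 7 1 3 2 4)(5 6)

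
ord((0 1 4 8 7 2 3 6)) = 8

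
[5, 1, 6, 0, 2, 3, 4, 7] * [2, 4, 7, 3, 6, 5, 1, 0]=[5, 4, 1, 2, 7, 3, 6, 0]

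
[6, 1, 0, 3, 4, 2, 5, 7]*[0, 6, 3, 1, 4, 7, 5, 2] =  [5, 6, 0, 1, 4, 3, 7, 2]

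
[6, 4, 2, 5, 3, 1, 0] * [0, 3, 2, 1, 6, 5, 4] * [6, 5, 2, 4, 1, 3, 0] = [1, 0, 2, 3, 5, 4, 6]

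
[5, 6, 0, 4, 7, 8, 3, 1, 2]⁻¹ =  [2, 7, 8, 6, 3, 0, 1, 4, 5]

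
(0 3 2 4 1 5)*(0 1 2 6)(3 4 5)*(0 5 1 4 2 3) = (0 2 1)(3 6 5 4)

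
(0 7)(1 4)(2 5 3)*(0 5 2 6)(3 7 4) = (0 4 1 3 6)(5 7)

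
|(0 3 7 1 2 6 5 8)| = 8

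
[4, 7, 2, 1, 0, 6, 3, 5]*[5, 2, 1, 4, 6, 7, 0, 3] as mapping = [0→6, 1→3, 2→1, 3→2, 4→5, 5→0, 6→4, 7→7] 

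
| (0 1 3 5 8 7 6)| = 7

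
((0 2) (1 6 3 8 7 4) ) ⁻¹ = (0 2) (1 4 7 8 3 6) 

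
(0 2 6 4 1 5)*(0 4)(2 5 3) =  (0 5 4 1 3 2 6)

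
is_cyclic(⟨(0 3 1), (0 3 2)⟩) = no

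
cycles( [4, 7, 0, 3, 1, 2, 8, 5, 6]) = (0 4 1 7 5 2)(6 8)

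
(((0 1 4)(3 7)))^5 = (0 4 1)(3 7)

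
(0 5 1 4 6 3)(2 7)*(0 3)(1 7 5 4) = (0 4 6)(2 5 7)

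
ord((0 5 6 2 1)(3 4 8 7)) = 20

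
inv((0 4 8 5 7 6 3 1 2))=(0 2 1 3 6 7 5 8 4)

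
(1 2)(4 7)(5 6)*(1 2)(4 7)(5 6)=()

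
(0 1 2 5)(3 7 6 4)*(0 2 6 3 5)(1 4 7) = (0 4 5 2)(1 6 7 3)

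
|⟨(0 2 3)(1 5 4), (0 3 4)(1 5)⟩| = 720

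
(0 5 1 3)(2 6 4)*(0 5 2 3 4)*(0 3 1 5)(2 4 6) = (0 4 1 6 3)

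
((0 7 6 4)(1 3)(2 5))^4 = ()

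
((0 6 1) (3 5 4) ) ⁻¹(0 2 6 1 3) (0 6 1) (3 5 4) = (0 5 6 2 1) 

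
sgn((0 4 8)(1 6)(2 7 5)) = -1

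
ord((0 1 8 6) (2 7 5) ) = 12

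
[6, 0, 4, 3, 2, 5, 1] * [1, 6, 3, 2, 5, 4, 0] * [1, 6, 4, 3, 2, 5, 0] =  [1, 6, 5, 4, 3, 2, 0]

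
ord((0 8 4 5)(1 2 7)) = 12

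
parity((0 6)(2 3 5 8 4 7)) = even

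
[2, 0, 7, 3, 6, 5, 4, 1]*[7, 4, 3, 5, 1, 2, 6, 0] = [3, 7, 0, 5, 6, 2, 1, 4]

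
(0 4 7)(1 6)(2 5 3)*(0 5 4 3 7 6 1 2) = (0 3)(2 4 6)(5 7)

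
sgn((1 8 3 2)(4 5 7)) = -1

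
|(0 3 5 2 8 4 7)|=7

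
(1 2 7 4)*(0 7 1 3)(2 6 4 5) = (0 7 5 2 1 6 4 3)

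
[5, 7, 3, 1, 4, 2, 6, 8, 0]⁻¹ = [8, 3, 5, 2, 4, 0, 6, 1, 7]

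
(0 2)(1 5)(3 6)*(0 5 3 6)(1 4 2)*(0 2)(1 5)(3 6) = (0 5 4)(1 6 3 2)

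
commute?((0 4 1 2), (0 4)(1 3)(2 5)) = no:(0 4 1 2) * (0 4)(1 3)(2 5) = (1 5 2 4 3), (0 4)(1 3)(2 5) * (0 4 1 2) = (0 1 3 2 5)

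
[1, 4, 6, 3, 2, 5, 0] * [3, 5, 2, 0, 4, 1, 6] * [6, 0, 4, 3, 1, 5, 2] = [5, 1, 2, 6, 4, 0, 3]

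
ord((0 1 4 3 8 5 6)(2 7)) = 14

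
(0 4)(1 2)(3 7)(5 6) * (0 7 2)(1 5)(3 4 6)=(0 6 1)(2 5 3)(4 7)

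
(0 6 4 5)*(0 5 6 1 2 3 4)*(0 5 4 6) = (0 1 2 3 6 5 4)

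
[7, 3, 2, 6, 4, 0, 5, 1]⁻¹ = [5, 7, 2, 1, 4, 6, 3, 0]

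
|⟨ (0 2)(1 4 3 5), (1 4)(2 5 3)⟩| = 720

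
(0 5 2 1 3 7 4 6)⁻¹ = (0 6 4 7 3 1 2 5)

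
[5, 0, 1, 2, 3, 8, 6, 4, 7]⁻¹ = [1, 2, 3, 4, 7, 0, 6, 8, 5]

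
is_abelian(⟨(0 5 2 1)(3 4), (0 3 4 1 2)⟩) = no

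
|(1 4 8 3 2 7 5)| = 7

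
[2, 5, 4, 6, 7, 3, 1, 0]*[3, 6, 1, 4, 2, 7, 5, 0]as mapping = [0→1, 1→7, 2→2, 3→5, 4→0, 5→4, 6→6, 7→3]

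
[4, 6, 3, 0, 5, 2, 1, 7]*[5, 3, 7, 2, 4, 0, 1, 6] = [4, 1, 2, 5, 0, 7, 3, 6]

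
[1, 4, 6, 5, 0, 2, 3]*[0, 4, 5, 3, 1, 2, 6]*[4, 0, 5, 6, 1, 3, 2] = [1, 0, 2, 5, 4, 3, 6]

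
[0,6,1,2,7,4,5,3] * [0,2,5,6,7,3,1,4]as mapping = [0→0,1→1,2→2,3→5,4→4,5→7,6→3,7→6]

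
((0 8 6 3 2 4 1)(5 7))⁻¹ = (0 1 4 2 3 6 8)(5 7)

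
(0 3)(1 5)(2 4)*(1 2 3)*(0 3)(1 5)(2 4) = (0 5 4)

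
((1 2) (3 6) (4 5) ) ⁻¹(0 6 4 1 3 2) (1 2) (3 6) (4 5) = (0 3 5 2 6 1) 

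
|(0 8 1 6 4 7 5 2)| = 8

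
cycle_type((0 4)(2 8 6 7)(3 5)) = 2^2.4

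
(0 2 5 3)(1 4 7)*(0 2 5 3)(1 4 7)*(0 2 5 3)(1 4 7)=(0 3 5 2)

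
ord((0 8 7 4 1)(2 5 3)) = 15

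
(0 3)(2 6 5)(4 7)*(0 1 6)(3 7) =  (0 7 4 3 1 6 5 2)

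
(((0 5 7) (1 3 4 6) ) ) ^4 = (0 5 7) 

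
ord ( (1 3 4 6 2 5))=6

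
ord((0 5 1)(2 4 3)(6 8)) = 6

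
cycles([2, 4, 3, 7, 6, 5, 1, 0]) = (0 2 3 7)(1 4 6)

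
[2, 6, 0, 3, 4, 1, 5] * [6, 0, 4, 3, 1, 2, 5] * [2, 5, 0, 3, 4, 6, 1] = [4, 6, 1, 3, 5, 2, 0]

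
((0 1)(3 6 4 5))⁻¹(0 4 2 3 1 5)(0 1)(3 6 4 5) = (0 3 1 5 2 6)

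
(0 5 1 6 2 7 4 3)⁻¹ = (0 3 4 7 2 6 1 5)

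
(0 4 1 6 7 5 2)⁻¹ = (0 2 5 7 6 1 4)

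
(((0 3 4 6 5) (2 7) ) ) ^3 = (0 6 3 5 4) (2 7) 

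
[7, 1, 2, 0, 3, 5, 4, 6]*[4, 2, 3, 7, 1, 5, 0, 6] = [6, 2, 3, 4, 7, 5, 1, 0]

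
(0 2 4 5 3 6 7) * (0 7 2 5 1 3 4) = (0 5 4 1 3 6 2)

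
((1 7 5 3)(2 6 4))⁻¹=(1 3 5 7)(2 4 6)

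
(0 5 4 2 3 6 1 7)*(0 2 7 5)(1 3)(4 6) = (1 5 6 3 4 7 2)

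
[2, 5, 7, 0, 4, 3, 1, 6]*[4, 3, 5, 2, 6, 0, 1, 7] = [5, 0, 7, 4, 6, 2, 3, 1]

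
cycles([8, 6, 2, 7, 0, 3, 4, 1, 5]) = (0 8 5 3 7 1 6 4)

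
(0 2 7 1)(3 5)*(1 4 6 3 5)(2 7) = (0 7 4 6 3 1)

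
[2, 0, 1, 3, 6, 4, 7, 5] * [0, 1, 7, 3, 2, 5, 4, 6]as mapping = [0→7, 1→0, 2→1, 3→3, 4→4, 5→2, 6→6, 7→5]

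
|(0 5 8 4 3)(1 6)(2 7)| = 10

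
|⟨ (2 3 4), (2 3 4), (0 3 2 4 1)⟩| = 60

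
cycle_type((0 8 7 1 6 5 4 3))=8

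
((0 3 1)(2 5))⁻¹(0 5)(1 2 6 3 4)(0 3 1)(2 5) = (0 5 6 1 4)(2 3)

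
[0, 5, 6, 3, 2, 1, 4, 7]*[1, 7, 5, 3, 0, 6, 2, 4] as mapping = [0→1, 1→6, 2→2, 3→3, 4→5, 5→7, 6→0, 7→4] 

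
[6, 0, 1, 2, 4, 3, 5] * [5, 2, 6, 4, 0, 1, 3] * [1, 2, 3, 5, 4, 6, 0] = [5, 6, 3, 0, 1, 4, 2]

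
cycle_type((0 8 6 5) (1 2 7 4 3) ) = 4.5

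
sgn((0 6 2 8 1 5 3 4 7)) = 1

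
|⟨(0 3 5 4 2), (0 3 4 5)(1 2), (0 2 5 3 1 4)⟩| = 720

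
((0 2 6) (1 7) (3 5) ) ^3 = (1 7) (3 5) 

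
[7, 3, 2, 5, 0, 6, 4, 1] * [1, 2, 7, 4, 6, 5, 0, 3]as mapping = [0→3, 1→4, 2→7, 3→5, 4→1, 5→0, 6→6, 7→2]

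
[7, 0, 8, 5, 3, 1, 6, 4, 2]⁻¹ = [1, 5, 8, 4, 7, 3, 6, 0, 2]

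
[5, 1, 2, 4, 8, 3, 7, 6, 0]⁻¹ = [8, 1, 2, 5, 3, 0, 7, 6, 4]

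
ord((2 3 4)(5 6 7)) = 3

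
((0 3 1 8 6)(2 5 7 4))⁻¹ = (0 6 8 1 3)(2 4 7 5)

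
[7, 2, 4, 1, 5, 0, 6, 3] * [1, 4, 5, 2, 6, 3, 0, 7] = [7, 5, 6, 4, 3, 1, 0, 2]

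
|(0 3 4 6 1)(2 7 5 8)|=20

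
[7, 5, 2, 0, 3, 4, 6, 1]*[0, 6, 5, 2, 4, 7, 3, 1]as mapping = [0→1, 1→7, 2→5, 3→0, 4→2, 5→4, 6→3, 7→6]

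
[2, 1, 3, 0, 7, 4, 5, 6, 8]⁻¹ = [3, 1, 0, 2, 5, 6, 7, 4, 8]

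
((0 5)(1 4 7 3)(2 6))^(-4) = ()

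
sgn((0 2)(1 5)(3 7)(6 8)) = 1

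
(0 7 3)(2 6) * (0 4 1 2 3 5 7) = (1 2 6 3 4)(5 7)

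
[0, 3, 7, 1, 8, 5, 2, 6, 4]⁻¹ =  [0, 3, 6, 1, 8, 5, 7, 2, 4]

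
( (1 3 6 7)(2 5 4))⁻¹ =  (1 7 6 3)(2 4 5)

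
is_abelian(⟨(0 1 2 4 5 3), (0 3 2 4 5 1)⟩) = no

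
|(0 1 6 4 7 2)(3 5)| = 6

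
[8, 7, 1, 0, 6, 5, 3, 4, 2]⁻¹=[3, 2, 8, 6, 7, 5, 4, 1, 0]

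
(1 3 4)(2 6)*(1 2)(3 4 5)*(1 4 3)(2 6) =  (1 3 5)(4 6)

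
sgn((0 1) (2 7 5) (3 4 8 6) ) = 1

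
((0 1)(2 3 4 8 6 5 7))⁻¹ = (0 1)(2 7 5 6 8 4 3)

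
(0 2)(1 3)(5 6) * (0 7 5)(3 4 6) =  (0 2 7 5 3 1 4 6)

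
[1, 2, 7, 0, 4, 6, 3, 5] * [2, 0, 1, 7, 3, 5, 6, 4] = [0, 1, 4, 2, 3, 6, 7, 5]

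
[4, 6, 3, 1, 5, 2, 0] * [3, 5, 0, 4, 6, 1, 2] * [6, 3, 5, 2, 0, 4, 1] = [1, 5, 0, 4, 3, 6, 2]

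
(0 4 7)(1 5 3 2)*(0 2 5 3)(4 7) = (0 7 2 1 3 5)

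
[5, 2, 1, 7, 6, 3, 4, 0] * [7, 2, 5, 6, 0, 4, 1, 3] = [4, 5, 2, 3, 1, 6, 0, 7]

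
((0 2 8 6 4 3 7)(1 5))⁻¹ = (0 7 3 4 6 8 2)(1 5)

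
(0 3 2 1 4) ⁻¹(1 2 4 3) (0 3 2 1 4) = (0 2 4 1) 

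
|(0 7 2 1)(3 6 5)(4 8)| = 12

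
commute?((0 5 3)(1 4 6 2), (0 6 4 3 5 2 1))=no:(0 5 3)(1 4 6 2)*(0 6 4 3 5 2 1)=(0 2)(1 3 6), (0 6 4 3 5 2 1)*(0 5 3)(1 4 6 2)=(0 2 4)(1 5)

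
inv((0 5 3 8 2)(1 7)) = (0 2 8 3 5)(1 7)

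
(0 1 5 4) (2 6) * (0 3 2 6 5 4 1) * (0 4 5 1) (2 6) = (0 4 3 6 2 1 5) 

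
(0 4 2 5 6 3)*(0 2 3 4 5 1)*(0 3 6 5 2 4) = (0 2 1 3 4 6)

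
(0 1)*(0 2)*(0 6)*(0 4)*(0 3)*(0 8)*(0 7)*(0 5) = (0 1 2 6 4 3 8 7 5) 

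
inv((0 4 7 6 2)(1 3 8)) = (0 2 6 7 4)(1 8 3)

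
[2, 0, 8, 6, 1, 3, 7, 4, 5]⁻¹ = [1, 4, 0, 5, 7, 8, 3, 6, 2]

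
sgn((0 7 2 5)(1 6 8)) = -1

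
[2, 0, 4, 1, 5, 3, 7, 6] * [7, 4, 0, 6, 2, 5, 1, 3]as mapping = [0→0, 1→7, 2→2, 3→4, 4→5, 5→6, 6→3, 7→1]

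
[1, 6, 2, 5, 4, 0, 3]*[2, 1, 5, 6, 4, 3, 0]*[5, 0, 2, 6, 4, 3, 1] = [0, 5, 3, 6, 4, 2, 1]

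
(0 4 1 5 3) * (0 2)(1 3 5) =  (0 4 3 2)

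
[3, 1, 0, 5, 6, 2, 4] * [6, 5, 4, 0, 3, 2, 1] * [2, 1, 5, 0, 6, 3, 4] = [2, 3, 4, 5, 1, 6, 0]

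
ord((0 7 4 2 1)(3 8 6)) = 15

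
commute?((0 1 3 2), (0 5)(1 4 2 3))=no:(0 1 3 2) * (0 5)(1 4 2 3)=(0 4 2 5), (0 5)(1 4 2 3) * (0 1 3 2)=(0 5 1 4)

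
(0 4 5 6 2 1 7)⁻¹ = (0 7 1 2 6 5 4)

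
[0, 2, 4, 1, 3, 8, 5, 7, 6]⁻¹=[0, 3, 1, 4, 2, 6, 8, 7, 5]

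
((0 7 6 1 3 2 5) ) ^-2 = (0 2 1 7 5 3 6) 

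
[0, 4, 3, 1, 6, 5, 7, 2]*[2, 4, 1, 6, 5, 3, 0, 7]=[2, 5, 6, 4, 0, 3, 7, 1]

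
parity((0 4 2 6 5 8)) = odd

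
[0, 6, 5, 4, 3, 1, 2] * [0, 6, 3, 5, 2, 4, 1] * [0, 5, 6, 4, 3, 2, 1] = [0, 5, 3, 6, 2, 1, 4]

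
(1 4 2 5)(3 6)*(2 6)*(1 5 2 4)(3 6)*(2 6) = (2 6)(3 4)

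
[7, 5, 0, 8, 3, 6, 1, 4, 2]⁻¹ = [2, 6, 8, 4, 7, 1, 5, 0, 3]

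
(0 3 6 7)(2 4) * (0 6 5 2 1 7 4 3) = (1 7 6 4)(2 3 5)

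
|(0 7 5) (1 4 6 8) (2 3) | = 12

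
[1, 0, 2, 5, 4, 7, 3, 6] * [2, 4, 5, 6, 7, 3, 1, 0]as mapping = [0→4, 1→2, 2→5, 3→3, 4→7, 5→0, 6→6, 7→1]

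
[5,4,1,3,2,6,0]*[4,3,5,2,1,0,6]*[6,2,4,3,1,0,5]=[6,2,3,4,0,5,1]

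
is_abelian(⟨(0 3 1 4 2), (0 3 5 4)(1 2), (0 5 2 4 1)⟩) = no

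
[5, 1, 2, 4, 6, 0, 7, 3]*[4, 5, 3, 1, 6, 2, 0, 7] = [2, 5, 3, 6, 0, 4, 7, 1]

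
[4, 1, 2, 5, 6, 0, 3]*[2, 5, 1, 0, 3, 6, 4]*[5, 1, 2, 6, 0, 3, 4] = [6, 3, 1, 4, 0, 2, 5]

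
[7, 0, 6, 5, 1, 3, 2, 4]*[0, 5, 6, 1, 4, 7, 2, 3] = [3, 0, 2, 7, 5, 1, 6, 4]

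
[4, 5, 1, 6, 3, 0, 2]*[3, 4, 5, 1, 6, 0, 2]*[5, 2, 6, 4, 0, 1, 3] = [3, 5, 0, 6, 2, 4, 1]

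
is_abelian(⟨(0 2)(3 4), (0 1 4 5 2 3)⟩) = no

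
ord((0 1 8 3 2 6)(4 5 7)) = 6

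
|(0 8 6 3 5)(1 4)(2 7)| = 10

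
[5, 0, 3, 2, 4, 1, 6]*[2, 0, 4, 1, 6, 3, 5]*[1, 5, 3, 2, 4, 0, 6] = [2, 3, 5, 4, 6, 1, 0]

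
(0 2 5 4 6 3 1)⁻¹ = (0 1 3 6 4 5 2)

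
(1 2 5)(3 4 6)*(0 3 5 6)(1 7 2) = (0 3 4)(2 6 5 7)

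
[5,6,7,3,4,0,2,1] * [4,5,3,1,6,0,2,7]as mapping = [0→0,1→2,2→7,3→1,4→6,5→4,6→3,7→5]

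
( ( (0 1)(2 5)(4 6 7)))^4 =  (4 6 7)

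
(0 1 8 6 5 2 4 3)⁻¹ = (0 3 4 2 5 6 8 1)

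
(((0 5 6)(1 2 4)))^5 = (0 6 5)(1 4 2)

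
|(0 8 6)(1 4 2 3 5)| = 15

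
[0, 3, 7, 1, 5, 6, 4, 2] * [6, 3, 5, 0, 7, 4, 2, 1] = [6, 0, 1, 3, 4, 2, 7, 5]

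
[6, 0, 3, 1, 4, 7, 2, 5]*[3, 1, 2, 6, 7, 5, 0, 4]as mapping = [0→0, 1→3, 2→6, 3→1, 4→7, 5→4, 6→2, 7→5]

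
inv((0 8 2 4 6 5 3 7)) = (0 7 3 5 6 4 2 8)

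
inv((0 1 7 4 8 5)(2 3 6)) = (0 5 8 4 7 1)(2 6 3)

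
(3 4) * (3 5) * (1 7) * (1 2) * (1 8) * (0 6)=(0 6)(1 7 2 8)(3 4 5)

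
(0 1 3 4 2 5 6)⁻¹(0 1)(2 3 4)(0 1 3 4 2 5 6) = (1 3)(2 5 4)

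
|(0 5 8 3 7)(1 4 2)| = 15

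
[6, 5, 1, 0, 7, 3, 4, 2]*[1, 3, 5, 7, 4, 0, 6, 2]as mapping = [0→6, 1→0, 2→3, 3→1, 4→2, 5→7, 6→4, 7→5]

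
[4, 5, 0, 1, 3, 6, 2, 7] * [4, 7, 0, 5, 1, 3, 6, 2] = [1, 3, 4, 7, 5, 6, 0, 2]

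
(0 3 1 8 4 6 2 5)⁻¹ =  (0 5 2 6 4 8 1 3)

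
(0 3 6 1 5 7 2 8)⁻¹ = (0 8 2 7 5 1 6 3)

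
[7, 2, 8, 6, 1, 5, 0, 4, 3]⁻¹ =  [6, 4, 1, 8, 7, 5, 3, 0, 2]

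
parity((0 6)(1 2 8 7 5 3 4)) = odd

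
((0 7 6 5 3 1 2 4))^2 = (0 6 3 2)(1 4 7 5)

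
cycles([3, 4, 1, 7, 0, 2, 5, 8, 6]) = (0 3 7 8 6 5 2 1 4)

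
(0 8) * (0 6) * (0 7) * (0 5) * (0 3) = (0 8 6 7 5 3) 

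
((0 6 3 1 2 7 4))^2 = (0 3 2 4 6 1 7)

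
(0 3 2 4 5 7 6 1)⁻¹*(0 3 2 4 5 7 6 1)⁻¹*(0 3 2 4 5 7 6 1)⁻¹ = (0 7 2 1 5 3 6 4)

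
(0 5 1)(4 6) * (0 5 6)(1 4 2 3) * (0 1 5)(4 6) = (0 4 1)(2 3 5 6)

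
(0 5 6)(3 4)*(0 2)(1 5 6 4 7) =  (0 6 2)(1 5 4 3 7)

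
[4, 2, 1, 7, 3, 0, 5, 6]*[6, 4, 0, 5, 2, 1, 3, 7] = [2, 0, 4, 7, 5, 6, 1, 3]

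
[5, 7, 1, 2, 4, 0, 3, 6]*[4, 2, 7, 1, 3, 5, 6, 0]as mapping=[0→5, 1→0, 2→2, 3→7, 4→3, 5→4, 6→1, 7→6]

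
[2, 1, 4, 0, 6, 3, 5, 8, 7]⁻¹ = [3, 1, 0, 5, 2, 6, 4, 8, 7]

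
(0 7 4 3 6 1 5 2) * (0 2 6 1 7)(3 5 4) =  (1 4 5 6 7 3)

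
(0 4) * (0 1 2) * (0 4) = (1 2 4)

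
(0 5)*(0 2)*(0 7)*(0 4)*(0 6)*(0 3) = (0 5 2 7 4 6 3)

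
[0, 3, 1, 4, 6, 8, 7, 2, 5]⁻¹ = [0, 2, 7, 1, 3, 8, 4, 6, 5]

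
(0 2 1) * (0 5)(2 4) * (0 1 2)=(0 4)(1 5)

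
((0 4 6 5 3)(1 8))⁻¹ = (0 3 5 6 4)(1 8)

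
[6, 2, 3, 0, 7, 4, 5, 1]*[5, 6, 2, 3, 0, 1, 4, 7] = [4, 2, 3, 5, 7, 0, 1, 6]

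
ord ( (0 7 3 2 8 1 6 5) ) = 8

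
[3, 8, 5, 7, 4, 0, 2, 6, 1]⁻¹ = [5, 8, 6, 0, 4, 2, 7, 3, 1]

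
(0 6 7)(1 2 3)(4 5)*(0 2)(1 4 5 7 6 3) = (0 3 4 7 2 1)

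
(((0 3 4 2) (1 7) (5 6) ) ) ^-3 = (0 3 4 2) (1 7) (5 6) 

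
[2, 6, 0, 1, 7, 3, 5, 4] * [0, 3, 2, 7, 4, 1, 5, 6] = [2, 5, 0, 3, 6, 7, 1, 4]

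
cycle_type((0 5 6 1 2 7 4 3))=8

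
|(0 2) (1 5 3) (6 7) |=6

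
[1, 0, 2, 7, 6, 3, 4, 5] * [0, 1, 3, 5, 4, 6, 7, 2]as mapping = [0→1, 1→0, 2→3, 3→2, 4→7, 5→5, 6→4, 7→6]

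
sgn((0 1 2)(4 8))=-1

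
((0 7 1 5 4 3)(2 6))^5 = (0 3 4 5 1 7)(2 6)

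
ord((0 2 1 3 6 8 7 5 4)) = 9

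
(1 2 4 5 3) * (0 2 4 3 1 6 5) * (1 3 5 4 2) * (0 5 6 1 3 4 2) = (0 3 1)(2 6)(4 5)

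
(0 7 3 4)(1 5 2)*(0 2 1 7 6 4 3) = (0 6 4 2 7)(1 5)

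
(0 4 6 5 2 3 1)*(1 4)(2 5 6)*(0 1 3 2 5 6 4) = (0 3)(4 5 6)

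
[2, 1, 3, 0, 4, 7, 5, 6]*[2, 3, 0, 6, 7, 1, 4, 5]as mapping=[0→0, 1→3, 2→6, 3→2, 4→7, 5→5, 6→1, 7→4]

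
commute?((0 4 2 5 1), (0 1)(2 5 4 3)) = no:(0 4 2 5 1)*(0 1)(2 5 4 3) = (0 3 2 4 5), (0 1)(2 5 4 3)*(0 4 2 5 1) = (1 4 3 5 2)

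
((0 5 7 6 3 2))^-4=(0 7 3)(2 5 6)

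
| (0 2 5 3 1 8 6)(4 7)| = 14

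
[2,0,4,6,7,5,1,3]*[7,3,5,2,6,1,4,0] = [5,7,6,4,0,1,3,2]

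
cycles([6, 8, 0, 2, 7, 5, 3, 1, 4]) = (0 6 3 2)(1 8 4 7)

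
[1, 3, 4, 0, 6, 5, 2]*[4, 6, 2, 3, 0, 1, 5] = [6, 3, 0, 4, 5, 1, 2]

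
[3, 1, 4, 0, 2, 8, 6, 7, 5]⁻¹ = [3, 1, 4, 0, 2, 8, 6, 7, 5]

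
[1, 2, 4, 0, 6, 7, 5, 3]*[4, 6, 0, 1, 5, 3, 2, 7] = [6, 0, 5, 4, 2, 7, 3, 1]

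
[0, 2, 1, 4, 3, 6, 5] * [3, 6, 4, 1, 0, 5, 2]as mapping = [0→3, 1→4, 2→6, 3→0, 4→1, 5→2, 6→5]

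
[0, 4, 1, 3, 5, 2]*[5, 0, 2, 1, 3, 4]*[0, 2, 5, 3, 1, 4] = [4, 3, 0, 2, 1, 5]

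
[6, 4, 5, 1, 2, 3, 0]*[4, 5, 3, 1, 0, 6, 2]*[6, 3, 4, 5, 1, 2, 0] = [4, 6, 0, 2, 5, 3, 1]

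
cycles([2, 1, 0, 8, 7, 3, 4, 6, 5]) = (0 2)(3 8 5)(4 7 6)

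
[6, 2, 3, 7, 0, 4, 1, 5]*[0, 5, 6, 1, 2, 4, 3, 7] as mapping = [0→3, 1→6, 2→1, 3→7, 4→0, 5→2, 6→5, 7→4] 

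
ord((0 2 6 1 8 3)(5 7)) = 6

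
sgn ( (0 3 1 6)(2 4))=1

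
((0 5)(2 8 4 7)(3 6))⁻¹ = (0 5)(2 7 4 8)(3 6)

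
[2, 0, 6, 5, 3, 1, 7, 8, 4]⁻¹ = [1, 5, 0, 4, 8, 3, 2, 6, 7]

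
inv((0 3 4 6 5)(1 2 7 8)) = (0 5 6 4 3)(1 8 7 2)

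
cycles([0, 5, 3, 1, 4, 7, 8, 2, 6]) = (1 5 7 2 3)(6 8)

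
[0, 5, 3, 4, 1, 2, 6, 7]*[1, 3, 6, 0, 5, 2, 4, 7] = [1, 2, 0, 5, 3, 6, 4, 7]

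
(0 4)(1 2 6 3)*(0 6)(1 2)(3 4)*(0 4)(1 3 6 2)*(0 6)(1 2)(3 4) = (1 4)(2 3)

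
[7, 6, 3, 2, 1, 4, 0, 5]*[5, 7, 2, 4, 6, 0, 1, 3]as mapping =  [0→3, 1→1, 2→4, 3→2, 4→7, 5→6, 6→5, 7→0]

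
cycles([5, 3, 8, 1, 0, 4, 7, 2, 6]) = (0 5 4)(1 3)(2 8 6 7)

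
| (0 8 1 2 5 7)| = 6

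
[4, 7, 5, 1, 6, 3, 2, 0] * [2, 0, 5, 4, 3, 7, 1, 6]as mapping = [0→3, 1→6, 2→7, 3→0, 4→1, 5→4, 6→5, 7→2]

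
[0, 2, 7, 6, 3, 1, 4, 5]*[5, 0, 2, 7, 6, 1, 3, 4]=[5, 2, 4, 3, 7, 0, 6, 1]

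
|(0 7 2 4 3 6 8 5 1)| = 9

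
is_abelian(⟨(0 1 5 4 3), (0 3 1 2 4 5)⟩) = no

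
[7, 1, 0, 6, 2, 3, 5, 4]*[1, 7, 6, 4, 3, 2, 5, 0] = [0, 7, 1, 5, 6, 4, 2, 3]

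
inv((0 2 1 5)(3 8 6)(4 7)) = (0 5 1 2)(3 6 8)(4 7)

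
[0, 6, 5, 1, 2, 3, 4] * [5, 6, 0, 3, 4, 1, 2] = [5, 2, 1, 6, 0, 3, 4]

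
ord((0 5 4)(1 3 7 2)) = 12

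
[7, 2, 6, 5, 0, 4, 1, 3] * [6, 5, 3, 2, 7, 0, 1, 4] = [4, 3, 1, 0, 6, 7, 5, 2]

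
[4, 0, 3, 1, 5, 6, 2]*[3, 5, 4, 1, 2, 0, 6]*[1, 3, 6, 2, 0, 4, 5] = [6, 2, 3, 4, 1, 5, 0]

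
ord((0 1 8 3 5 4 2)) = 7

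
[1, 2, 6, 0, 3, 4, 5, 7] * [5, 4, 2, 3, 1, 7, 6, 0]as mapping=[0→4, 1→2, 2→6, 3→5, 4→3, 5→1, 6→7, 7→0]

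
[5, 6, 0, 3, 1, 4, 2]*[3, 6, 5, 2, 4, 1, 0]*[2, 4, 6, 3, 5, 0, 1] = [4, 2, 3, 6, 1, 5, 0]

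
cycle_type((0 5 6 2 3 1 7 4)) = 8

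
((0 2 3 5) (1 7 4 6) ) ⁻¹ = (0 5 3 2) (1 6 4 7) 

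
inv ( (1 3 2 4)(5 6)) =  (1 4 2 3)(5 6)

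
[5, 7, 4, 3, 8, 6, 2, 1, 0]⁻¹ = [8, 7, 6, 3, 2, 0, 5, 1, 4]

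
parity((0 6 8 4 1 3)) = odd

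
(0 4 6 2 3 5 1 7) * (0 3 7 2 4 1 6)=(0 1 2 7 3 5 6 4)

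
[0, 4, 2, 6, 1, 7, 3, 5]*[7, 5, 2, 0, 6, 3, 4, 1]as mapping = [0→7, 1→6, 2→2, 3→4, 4→5, 5→1, 6→0, 7→3]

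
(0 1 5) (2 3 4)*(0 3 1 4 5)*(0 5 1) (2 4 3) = (0 3 1 5 2) 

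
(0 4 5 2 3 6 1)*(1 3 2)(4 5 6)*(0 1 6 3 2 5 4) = (0 4 3)(2 5 6)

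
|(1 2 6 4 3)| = 5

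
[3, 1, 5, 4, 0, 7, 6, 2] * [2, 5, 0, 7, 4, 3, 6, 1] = [7, 5, 3, 4, 2, 1, 6, 0]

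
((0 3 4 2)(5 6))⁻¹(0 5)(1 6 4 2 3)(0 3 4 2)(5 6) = (0 4 1 5 2)(3 6)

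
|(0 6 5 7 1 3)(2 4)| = 6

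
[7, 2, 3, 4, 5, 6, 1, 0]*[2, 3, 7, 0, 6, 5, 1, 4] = [4, 7, 0, 6, 5, 1, 3, 2]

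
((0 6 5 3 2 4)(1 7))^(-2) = (0 2 5)(3 6 4)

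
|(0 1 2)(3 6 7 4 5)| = 15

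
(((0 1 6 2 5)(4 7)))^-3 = (0 6 5 1 2)(4 7)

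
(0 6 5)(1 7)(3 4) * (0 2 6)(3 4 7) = (1 3 7)(2 6 5)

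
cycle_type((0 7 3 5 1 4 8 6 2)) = 9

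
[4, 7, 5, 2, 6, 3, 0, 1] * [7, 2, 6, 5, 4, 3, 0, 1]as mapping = [0→4, 1→1, 2→3, 3→6, 4→0, 5→5, 6→7, 7→2]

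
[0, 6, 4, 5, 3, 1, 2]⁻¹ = [0, 5, 6, 4, 2, 3, 1]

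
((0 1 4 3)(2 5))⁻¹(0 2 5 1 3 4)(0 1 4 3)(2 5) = (0 3 1 5 2 4)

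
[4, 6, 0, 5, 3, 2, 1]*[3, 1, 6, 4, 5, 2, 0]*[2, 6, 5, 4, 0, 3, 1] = [3, 2, 4, 5, 0, 1, 6]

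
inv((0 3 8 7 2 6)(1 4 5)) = (0 6 2 7 8 3)(1 5 4)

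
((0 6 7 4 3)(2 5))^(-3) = (0 7 3 6 4)(2 5)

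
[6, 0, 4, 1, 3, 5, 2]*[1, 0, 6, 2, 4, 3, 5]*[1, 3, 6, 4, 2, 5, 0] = [5, 3, 2, 1, 6, 4, 0]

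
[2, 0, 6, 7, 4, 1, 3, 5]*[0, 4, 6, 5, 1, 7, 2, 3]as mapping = [0→6, 1→0, 2→2, 3→3, 4→1, 5→4, 6→5, 7→7]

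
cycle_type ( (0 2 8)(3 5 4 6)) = 3.4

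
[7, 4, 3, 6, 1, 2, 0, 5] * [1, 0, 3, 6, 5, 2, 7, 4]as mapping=[0→4, 1→5, 2→6, 3→7, 4→0, 5→3, 6→1, 7→2]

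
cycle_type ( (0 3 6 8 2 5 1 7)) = 8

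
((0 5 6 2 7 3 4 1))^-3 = (0 3 6 1 7 5 4 2)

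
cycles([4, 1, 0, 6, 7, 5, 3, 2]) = (0 4 7 2)(3 6)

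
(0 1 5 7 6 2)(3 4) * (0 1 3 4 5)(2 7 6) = (0 3 5 6 7 2 1)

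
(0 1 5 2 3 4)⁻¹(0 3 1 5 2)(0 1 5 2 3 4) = (1 4 5 2 3)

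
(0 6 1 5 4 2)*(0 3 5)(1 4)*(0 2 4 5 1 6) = (1 2 3)(5 6)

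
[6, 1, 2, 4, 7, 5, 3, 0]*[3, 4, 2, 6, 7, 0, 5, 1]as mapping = [0→5, 1→4, 2→2, 3→7, 4→1, 5→0, 6→6, 7→3]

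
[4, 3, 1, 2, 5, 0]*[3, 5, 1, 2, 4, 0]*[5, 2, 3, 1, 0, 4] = [0, 3, 4, 2, 5, 1]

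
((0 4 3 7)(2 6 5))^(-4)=(2 5 6)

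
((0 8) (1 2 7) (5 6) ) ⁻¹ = (0 8) (1 7 2) (5 6) 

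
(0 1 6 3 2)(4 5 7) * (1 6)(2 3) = (0 6 2)(4 5 7)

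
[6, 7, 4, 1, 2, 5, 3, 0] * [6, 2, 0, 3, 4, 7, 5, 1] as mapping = [0→5, 1→1, 2→4, 3→2, 4→0, 5→7, 6→3, 7→6] 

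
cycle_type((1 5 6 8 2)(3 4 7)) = 3.5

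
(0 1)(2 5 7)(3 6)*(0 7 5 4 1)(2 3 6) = (1 7 3 2 4)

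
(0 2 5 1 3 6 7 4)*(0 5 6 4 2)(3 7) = (1 7 2 6 3 4 5)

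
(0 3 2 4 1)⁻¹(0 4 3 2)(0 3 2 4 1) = (1 2 4 3)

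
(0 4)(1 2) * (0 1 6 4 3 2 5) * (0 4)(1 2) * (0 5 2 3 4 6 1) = (0 4 3)(1 2)(5 6)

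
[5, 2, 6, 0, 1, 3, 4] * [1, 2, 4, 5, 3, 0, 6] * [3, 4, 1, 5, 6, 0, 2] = [3, 6, 2, 4, 1, 0, 5]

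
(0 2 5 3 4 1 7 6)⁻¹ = (0 6 7 1 4 3 5 2)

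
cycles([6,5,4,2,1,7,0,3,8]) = (0 6)(1 5 7 3 2 4)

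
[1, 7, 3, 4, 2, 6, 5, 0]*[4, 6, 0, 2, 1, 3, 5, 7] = [6, 7, 2, 1, 0, 5, 3, 4]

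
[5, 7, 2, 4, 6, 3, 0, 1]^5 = [0, 7, 2, 3, 4, 5, 6, 1]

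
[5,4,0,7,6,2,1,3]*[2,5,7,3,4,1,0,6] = [1,4,2,6,0,7,5,3]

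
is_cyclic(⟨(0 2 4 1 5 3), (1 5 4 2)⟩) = no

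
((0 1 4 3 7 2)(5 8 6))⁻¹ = (0 2 7 3 4 1)(5 6 8)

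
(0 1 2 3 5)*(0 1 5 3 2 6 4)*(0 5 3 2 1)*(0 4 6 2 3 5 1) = (0 5 4 1 2)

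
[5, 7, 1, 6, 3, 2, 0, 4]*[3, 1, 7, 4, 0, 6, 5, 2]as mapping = [0→6, 1→2, 2→1, 3→5, 4→4, 5→7, 6→3, 7→0]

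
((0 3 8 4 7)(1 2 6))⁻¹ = (0 7 4 8 3)(1 6 2)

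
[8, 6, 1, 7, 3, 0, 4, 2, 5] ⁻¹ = [5, 2, 7, 4, 6, 8, 1, 3, 0] 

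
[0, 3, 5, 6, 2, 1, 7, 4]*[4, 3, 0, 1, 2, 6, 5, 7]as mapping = [0→4, 1→1, 2→6, 3→5, 4→0, 5→3, 6→7, 7→2]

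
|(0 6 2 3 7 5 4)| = 7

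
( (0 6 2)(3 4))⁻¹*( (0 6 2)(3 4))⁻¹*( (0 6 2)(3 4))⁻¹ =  (3 4)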